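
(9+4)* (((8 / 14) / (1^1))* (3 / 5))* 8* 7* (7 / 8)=218.40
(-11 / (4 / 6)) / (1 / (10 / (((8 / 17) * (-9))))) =38.96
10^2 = 100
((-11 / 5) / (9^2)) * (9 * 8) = -1.96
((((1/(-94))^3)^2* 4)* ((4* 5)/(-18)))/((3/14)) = -35/1164155255532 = -0.00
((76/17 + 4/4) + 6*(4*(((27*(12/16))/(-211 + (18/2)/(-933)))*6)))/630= -0.01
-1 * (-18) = 18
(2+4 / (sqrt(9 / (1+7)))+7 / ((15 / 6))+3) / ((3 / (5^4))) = 5000 * sqrt(2) / 9+1625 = 2410.67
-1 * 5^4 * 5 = -3125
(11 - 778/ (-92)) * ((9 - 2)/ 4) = 6265/ 184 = 34.05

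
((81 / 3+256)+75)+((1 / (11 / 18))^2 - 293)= 8189 / 121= 67.68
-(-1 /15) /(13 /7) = 7 /195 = 0.04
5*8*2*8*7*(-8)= -35840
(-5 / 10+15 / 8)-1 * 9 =-61 / 8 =-7.62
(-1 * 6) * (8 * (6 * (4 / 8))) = -144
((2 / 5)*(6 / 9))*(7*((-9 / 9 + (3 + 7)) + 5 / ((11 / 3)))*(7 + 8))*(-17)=-54264 / 11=-4933.09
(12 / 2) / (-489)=-2 / 163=-0.01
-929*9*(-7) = 58527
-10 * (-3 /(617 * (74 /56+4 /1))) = 840 /91933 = 0.01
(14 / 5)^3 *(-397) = -1089368 / 125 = -8714.94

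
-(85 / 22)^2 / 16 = -7225 / 7744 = -0.93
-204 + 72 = -132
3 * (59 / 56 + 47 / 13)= 10197 / 728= 14.01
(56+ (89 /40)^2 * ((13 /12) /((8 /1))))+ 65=121.67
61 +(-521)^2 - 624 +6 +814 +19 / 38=543397 / 2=271698.50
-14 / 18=-7 / 9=-0.78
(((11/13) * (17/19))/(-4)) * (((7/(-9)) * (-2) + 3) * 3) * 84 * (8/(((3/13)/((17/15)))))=-7298984/855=-8536.82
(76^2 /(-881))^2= 33362176 /776161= 42.98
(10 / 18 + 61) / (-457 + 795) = 0.18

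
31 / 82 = 0.38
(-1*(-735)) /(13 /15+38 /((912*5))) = 840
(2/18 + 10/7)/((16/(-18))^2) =873/448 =1.95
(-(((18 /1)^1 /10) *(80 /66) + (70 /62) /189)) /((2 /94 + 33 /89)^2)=-352451920927 /24763147200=-14.23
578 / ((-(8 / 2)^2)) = -289 / 8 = -36.12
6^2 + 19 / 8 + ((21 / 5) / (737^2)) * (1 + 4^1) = 166753051 / 4345352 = 38.38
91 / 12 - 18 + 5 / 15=-121 / 12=-10.08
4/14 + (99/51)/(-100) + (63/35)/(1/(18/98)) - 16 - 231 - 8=-254.40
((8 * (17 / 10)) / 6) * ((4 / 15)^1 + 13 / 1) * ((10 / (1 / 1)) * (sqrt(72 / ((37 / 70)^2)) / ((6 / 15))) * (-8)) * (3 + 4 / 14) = -24898880 * sqrt(2) / 111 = -317228.23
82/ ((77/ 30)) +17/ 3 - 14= 5455/ 231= 23.61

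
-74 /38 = -37 /19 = -1.95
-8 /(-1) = 8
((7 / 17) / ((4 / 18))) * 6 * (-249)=-47061 / 17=-2768.29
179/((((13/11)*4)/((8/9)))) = 3938/117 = 33.66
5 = 5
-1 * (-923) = 923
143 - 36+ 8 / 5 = 543 / 5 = 108.60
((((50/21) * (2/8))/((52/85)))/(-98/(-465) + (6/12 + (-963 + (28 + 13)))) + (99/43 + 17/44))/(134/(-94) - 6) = -4658534582619/12870840575593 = -0.36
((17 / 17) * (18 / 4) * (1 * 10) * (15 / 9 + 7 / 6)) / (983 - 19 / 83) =1411 / 10876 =0.13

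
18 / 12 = 3 / 2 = 1.50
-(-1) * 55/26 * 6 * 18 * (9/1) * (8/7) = 213840/91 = 2349.89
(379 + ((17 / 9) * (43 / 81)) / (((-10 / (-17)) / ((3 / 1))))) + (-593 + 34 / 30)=-504839 / 2430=-207.75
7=7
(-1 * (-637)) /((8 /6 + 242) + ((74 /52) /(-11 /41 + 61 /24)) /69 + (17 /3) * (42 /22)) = 14060169123 /5609954225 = 2.51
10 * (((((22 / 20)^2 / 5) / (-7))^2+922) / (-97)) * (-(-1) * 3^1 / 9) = -11294514641 / 356475000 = -31.68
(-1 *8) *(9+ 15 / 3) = -112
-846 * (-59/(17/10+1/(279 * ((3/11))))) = 417780180/14339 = 29135.94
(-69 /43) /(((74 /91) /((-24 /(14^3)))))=2691 /155918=0.02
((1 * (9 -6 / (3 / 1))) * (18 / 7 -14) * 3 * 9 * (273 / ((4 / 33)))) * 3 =-14594580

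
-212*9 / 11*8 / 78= -2544 / 143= -17.79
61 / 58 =1.05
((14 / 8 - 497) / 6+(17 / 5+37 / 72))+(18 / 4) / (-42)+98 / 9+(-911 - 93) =-1071.85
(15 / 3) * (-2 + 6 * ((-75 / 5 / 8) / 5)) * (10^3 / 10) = -2125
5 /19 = 0.26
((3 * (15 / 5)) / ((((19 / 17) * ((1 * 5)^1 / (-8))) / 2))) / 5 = -2448 / 475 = -5.15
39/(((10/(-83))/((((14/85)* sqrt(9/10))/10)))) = -67977* sqrt(10)/42500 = -5.06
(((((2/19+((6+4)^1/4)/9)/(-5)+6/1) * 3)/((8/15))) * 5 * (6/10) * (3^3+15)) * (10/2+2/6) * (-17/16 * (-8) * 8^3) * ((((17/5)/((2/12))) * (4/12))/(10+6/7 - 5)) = 440637754368/3895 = 113129076.86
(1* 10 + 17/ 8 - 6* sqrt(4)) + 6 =49/ 8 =6.12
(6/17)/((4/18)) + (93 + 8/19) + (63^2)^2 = 5088237091/323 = 15753056.01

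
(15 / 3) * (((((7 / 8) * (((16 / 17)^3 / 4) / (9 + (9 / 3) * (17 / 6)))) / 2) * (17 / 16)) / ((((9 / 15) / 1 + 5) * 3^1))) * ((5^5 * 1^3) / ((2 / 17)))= 15625 / 357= 43.77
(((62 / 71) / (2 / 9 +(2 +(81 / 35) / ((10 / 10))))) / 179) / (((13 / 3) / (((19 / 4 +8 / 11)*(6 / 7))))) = 3025755 / 2597046023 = 0.00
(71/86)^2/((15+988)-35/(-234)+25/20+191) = 589797/1034417503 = 0.00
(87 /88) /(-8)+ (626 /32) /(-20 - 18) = -8539 /13376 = -0.64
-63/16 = -3.94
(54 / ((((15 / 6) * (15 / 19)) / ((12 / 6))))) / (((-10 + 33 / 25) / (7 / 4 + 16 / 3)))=-9690 / 217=-44.65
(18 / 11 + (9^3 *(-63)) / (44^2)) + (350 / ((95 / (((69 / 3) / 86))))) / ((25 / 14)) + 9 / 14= -1156558877 / 55359920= -20.89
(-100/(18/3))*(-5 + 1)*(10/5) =400/3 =133.33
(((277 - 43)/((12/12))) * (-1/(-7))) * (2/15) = 156/35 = 4.46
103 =103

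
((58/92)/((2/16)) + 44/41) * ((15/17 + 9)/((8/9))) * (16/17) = 17442432/272527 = 64.00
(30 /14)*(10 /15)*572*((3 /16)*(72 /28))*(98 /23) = 38610 /23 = 1678.70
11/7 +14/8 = 93/28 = 3.32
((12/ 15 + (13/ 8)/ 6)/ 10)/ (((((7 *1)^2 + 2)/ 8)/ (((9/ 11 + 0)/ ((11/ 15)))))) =771/ 41140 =0.02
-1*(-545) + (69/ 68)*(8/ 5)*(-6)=45497/ 85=535.26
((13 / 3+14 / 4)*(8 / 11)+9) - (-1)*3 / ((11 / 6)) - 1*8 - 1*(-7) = 46 / 3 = 15.33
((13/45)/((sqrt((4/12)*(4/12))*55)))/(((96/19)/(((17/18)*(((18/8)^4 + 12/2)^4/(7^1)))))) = 222821663850914999/529139970867200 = 421.10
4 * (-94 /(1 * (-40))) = 47 /5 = 9.40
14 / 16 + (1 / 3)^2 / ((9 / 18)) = 79 / 72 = 1.10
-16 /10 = -8 /5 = -1.60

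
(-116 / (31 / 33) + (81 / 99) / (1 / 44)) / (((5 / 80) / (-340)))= 14753280 / 31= 475912.26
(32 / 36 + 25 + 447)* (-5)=-2364.44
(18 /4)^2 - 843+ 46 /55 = -180821 /220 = -821.91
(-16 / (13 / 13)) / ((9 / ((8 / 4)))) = -32 / 9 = -3.56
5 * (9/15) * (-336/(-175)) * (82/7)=11808/175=67.47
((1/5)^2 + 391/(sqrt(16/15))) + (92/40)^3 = 12207/1000 + 391 * sqrt(15)/4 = 390.79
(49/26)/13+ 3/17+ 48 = 277655/5746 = 48.32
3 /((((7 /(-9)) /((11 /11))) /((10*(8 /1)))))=-2160 /7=-308.57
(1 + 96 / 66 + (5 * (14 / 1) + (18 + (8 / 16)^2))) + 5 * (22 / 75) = 60833 / 660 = 92.17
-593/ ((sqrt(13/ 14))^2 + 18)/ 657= -8302/ 174105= -0.05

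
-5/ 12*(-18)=15/ 2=7.50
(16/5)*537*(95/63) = 54416/21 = 2591.24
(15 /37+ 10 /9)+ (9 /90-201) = -663947 /3330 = -199.38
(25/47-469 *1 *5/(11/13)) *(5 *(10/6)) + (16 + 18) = -35760266/1551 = -23056.26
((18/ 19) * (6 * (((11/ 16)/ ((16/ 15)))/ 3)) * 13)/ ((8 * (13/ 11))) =16335/ 9728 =1.68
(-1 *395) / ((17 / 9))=-3555 / 17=-209.12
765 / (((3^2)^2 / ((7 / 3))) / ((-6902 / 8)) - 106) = -18480105 / 2561614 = -7.21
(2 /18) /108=1 /972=0.00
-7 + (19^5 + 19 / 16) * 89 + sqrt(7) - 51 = sqrt(7) + 3525965739 / 16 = 220372861.33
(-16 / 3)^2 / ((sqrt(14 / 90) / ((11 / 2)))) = 1408*sqrt(35) / 21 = 396.66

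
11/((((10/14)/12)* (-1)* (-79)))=2.34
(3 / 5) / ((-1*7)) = -3 / 35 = -0.09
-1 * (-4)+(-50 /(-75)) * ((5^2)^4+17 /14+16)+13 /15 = 27345466 /105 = 260433.01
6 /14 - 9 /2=-57 /14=-4.07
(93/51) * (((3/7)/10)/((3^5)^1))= 31/96390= 0.00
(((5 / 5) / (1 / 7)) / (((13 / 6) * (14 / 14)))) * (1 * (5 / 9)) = 70 / 39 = 1.79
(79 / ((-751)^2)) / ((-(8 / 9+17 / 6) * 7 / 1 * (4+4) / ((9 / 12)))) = -2133 / 4232263504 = -0.00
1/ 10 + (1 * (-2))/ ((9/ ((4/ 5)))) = -7/ 90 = -0.08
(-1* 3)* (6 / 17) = -18 / 17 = -1.06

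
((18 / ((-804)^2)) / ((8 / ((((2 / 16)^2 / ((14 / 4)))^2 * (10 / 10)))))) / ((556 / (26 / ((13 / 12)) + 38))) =31 / 4007471218688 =0.00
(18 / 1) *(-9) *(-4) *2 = 1296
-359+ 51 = -308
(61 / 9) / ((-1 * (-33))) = 61 / 297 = 0.21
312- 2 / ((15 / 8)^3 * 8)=1052872 / 3375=311.96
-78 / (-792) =13 / 132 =0.10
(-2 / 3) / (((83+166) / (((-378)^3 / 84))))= 1721.49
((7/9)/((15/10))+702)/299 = 18968/8073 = 2.35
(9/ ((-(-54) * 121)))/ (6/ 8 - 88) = -2/ 126687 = -0.00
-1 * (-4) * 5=20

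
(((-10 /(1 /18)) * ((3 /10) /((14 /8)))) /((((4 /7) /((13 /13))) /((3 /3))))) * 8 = -432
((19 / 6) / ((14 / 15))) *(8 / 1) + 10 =260 / 7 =37.14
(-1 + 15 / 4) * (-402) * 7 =-15477 / 2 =-7738.50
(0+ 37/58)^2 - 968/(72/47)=-19118747/30276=-631.48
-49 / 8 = -6.12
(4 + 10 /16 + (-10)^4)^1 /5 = 80037 /40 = 2000.92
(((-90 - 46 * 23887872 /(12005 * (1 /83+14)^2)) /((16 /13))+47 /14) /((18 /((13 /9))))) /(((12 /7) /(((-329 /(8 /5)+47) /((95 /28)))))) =35601379481177107 /36266162083200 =981.67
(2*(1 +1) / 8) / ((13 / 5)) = 5 / 26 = 0.19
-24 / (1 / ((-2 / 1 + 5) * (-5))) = 360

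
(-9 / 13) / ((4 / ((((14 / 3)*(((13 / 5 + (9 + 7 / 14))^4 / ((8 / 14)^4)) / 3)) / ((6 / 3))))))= -3602729712967 / 133120000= -27063.77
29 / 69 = 0.42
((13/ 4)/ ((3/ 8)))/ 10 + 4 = 73/ 15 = 4.87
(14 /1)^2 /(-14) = -14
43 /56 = 0.77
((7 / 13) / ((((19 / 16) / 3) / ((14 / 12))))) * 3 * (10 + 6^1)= 18816 / 247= 76.18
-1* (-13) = 13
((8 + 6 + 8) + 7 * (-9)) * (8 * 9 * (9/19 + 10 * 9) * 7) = -35521416/19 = -1869548.21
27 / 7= 3.86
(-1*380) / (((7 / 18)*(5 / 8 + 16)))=-2880 / 49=-58.78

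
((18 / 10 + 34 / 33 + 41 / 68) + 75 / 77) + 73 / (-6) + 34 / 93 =-18001993 / 2434740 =-7.39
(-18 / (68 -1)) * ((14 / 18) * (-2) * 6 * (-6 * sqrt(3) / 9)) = -112 * sqrt(3) / 67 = -2.90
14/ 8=1.75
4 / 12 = 1 / 3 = 0.33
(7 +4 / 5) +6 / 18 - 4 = 62 / 15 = 4.13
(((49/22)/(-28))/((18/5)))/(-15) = 7/4752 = 0.00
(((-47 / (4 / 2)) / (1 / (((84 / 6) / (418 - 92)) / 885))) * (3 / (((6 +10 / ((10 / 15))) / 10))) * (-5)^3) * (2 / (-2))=-5875 / 28851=-0.20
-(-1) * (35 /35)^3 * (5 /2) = 5 /2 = 2.50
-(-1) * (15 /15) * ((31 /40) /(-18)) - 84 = -60511 /720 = -84.04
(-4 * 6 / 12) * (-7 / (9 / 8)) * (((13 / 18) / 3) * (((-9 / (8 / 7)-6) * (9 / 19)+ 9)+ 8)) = 144235 / 4617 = 31.24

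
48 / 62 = 24 / 31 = 0.77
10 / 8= 5 / 4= 1.25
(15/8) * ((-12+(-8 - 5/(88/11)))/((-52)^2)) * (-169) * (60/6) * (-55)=-680625/512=-1329.35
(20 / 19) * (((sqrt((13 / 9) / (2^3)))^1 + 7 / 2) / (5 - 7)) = -35 / 19 - 5 * sqrt(26) / 114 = -2.07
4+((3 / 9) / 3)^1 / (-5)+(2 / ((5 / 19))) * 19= 6677 / 45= 148.38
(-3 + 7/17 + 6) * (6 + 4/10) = 1856/85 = 21.84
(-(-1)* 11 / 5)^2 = 121 / 25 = 4.84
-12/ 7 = -1.71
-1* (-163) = 163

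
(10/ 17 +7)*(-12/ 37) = -1548/ 629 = -2.46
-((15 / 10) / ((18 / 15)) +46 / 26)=-157 / 52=-3.02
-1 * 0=0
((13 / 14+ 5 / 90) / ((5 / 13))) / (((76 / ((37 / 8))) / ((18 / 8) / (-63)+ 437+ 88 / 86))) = 873680223 / 12810560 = 68.20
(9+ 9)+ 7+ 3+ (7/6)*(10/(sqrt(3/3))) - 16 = 71/3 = 23.67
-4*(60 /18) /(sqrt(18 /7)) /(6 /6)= -20*sqrt(14) /9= -8.31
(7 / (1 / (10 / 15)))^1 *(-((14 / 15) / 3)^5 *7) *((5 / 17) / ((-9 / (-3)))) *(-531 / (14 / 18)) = 444242624 / 69710625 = 6.37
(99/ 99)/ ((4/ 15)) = 15/ 4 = 3.75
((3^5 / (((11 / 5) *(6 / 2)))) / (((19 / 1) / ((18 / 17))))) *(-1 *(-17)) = 34.88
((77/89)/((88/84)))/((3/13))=637/178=3.58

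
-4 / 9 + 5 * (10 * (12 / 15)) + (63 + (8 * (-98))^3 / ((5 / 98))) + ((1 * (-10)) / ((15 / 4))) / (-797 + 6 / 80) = -13548593441459101 / 1434465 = -9445049855.84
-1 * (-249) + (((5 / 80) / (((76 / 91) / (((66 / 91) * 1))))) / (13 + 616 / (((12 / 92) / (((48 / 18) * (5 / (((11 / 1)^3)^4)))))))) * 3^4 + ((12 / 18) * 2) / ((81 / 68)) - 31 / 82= 50568160925603817485561 / 202208360870901954528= 250.08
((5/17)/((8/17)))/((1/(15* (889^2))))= 59274075/8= 7409259.38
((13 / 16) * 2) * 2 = 3.25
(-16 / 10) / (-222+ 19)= 8 / 1015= 0.01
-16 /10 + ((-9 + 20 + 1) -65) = -273 /5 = -54.60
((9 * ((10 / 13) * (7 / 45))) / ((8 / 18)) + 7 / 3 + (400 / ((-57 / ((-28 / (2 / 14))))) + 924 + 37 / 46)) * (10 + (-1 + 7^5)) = 660601492864 / 17043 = 38760869.15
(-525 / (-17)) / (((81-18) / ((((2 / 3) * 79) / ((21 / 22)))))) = 86900 / 3213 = 27.05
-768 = -768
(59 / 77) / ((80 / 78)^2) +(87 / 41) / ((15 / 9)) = 10110339 / 5051200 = 2.00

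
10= 10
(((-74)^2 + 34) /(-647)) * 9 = -49590 /647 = -76.65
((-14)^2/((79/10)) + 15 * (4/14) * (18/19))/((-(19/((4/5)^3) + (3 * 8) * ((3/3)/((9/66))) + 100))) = -669440/7260337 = -0.09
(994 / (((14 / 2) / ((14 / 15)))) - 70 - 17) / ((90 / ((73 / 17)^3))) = 265698611 / 6632550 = 40.06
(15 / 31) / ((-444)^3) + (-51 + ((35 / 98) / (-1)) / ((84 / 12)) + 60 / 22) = -23558016559207 / 487503922752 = -48.32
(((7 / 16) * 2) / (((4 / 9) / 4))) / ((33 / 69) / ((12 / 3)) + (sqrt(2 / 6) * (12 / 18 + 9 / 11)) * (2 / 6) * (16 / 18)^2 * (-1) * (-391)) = -3074841629937 / 25451329679651642 + 655389141998976 * sqrt(3) / 12725664839825821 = 0.09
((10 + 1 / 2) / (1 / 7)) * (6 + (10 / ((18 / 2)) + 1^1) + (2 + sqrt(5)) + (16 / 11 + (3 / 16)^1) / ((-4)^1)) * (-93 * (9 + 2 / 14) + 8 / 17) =-5438676481 / 8976 - 1061844 * sqrt(5) / 17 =-745581.12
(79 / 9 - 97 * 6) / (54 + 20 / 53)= -24857 / 2358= -10.54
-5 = -5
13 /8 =1.62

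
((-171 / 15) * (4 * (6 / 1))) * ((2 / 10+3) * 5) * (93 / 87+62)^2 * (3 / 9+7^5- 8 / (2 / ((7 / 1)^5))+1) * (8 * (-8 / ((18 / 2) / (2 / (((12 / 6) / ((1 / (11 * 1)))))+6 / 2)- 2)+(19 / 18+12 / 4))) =-418081897071934976 / 12615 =-33141648598647.24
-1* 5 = -5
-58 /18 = -29 /9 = -3.22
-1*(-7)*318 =2226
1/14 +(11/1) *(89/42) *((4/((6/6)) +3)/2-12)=-16637/84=-198.06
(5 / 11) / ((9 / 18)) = 10 / 11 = 0.91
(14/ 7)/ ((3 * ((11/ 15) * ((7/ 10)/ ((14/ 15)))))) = 40/ 33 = 1.21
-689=-689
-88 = -88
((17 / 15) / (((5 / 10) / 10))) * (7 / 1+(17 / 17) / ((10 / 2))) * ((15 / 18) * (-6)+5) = 0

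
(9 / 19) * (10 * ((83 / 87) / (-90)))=-83 / 1653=-0.05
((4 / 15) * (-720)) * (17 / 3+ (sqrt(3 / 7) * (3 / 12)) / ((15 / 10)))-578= -1666-32 * sqrt(21) / 7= -1686.95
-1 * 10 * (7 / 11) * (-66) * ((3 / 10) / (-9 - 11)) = -63 / 10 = -6.30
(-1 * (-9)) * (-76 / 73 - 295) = -194499 / 73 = -2664.37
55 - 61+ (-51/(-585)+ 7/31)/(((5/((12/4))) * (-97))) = -5865542/977275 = -6.00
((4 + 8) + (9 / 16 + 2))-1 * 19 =-71 / 16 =-4.44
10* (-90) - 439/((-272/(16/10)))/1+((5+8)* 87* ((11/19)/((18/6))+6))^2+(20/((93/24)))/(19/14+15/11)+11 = 39106497344208691/797134930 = 49058817.86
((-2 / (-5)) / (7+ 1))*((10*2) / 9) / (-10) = -1 / 90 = -0.01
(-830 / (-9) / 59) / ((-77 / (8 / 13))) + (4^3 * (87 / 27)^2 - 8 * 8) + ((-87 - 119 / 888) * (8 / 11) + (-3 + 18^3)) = 1126800546142 / 176999823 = 6366.11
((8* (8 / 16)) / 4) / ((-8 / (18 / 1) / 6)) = -27 / 2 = -13.50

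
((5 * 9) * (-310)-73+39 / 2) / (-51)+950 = 124907 / 102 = 1224.58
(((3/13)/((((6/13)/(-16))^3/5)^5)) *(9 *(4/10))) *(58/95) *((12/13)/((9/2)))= -1236150571827232067314606145536000/30292137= -40807638359328431246518070.00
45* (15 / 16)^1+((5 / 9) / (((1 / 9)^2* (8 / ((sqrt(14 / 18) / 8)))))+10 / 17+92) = 15* sqrt(7) / 64+36659 / 272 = 135.40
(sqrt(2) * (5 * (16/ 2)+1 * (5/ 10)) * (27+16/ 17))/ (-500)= -3.20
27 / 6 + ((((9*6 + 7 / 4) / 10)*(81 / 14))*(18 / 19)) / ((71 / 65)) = 2453319 / 75544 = 32.48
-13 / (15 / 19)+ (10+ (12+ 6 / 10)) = 92 / 15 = 6.13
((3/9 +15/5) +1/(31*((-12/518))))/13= 361/2418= 0.15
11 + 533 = 544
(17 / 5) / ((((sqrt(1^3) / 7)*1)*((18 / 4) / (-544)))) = -129472 / 45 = -2877.16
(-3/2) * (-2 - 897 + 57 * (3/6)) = 5223/4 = 1305.75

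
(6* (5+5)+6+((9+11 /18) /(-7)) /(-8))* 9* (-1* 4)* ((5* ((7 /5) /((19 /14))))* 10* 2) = -4669070 /19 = -245740.53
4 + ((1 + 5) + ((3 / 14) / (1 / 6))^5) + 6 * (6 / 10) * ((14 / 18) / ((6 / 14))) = 5053871 / 252105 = 20.05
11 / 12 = 0.92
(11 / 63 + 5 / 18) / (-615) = -19 / 25830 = -0.00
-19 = -19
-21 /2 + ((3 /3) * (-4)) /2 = -12.50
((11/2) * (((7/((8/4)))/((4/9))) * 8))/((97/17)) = 11781/194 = 60.73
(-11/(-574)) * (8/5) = 44/1435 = 0.03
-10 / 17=-0.59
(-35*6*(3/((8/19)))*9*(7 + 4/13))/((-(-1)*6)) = -1705725/104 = -16401.20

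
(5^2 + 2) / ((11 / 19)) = 513 / 11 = 46.64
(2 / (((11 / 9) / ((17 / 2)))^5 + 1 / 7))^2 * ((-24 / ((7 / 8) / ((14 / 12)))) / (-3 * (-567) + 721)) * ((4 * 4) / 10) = -25193140527194644824239616 / 6085609404754679602923985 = -4.14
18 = 18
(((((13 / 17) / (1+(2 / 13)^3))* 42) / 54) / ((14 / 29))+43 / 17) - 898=-603372601 / 674730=-894.24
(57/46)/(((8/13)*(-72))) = -247/8832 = -0.03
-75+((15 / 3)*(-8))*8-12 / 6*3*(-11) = -329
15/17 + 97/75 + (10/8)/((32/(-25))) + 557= 91098097/163200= 558.20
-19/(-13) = 19/13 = 1.46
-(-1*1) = 1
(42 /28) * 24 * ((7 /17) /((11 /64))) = 16128 /187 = 86.25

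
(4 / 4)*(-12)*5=-60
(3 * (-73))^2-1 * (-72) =48033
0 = 0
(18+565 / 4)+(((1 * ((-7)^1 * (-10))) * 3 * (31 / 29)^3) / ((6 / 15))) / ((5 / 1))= 28048013 / 97556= 287.51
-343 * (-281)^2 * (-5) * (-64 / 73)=-8666759360 / 73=-118722730.96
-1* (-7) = 7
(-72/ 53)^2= 5184/ 2809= 1.85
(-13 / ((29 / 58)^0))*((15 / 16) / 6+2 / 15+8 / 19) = -9.24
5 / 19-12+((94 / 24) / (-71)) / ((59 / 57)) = -3753555 / 318364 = -11.79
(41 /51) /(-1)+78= 3937 /51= 77.20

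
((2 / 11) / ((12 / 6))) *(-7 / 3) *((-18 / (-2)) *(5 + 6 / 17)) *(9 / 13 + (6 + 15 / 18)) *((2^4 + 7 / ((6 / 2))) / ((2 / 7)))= -1006705 / 204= -4934.83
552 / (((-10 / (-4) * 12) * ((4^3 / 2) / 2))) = 23 / 20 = 1.15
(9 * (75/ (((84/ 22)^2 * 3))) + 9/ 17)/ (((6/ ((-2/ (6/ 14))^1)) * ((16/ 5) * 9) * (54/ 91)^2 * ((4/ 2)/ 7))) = -2202290545/ 513962496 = -4.28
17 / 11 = 1.55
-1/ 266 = -0.00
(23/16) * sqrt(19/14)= 23 * sqrt(266)/224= 1.67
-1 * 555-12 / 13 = -7227 / 13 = -555.92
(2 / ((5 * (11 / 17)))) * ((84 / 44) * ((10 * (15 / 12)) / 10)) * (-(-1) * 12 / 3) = 714 / 121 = 5.90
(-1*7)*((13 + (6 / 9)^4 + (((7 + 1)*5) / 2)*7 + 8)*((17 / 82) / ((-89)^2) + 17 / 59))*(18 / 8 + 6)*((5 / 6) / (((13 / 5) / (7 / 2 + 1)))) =-3869.05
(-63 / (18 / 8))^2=784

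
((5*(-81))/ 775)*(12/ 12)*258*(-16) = 334368/ 155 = 2157.21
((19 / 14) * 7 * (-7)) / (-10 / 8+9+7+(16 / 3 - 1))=-798 / 229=-3.48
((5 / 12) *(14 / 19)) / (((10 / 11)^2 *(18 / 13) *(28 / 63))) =11011 / 18240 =0.60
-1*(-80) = 80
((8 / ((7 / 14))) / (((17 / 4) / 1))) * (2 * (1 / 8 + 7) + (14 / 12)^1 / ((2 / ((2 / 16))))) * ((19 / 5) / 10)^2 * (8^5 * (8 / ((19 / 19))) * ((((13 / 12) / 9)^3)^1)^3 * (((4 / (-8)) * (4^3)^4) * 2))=-353248200445357195264 / 1944527358671685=-181662.76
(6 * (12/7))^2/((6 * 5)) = 864/245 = 3.53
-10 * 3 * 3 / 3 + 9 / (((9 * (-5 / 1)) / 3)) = -153 / 5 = -30.60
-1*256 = -256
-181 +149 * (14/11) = 95/11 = 8.64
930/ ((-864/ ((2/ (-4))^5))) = 0.03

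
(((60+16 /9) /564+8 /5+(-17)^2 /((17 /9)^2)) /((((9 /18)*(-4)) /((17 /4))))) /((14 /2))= -1115183 /44415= -25.11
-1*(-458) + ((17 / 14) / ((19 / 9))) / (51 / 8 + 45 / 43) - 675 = -24551939 / 113183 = -216.92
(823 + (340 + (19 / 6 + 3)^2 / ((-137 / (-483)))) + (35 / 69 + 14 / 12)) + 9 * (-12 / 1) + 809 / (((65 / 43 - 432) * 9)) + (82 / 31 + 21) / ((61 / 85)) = 4858138633826695 / 3970747888236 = 1223.48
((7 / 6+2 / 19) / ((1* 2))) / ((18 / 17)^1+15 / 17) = 2465 / 7524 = 0.33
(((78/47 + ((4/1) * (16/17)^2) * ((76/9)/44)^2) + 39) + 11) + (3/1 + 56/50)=186078516749/3328174575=55.91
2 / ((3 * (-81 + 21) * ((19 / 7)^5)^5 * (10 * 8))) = -0.00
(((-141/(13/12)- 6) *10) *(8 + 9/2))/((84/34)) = -626875/91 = -6888.74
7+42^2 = 1771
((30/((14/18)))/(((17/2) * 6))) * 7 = 90/17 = 5.29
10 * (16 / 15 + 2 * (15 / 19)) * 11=16588 / 57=291.02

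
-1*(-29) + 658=687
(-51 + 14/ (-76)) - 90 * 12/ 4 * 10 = -104545/ 38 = -2751.18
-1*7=-7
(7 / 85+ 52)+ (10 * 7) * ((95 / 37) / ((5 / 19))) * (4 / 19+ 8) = 5659.65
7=7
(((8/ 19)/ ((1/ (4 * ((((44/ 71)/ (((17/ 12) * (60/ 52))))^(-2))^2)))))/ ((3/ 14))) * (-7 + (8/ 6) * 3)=-9285539413504375/ 8135752109056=-1141.33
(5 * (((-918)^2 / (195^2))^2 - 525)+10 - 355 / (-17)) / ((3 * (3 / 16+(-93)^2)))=-14918407232 / 2799667034125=-0.01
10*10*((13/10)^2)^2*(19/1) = 542659/100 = 5426.59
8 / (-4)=-2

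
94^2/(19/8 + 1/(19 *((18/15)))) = 4029216/1103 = 3652.96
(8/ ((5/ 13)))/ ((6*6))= 26/ 45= 0.58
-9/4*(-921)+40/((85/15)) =141393/68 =2079.31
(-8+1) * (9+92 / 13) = -1463 / 13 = -112.54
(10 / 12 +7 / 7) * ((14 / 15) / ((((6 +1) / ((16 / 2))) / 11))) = 968 / 45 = 21.51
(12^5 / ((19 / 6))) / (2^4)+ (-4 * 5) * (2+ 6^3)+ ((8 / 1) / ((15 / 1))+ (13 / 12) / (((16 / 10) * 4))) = 20131871 / 36480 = 551.86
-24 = -24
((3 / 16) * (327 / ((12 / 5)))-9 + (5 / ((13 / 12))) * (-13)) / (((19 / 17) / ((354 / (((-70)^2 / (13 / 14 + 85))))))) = -10066738887 / 41708800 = -241.36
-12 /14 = -6 /7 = -0.86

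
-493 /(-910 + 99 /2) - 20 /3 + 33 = 138917 /5163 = 26.91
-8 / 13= -0.62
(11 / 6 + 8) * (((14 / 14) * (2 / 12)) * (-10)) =-295 / 18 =-16.39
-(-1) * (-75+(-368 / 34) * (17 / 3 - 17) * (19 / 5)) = 5867 / 15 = 391.13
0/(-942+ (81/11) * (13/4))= 0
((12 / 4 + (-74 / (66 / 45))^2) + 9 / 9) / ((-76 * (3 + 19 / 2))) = -308509 / 114950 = -2.68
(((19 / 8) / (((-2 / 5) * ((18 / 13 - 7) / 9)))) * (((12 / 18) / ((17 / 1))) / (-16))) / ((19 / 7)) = -1365 / 158848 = -0.01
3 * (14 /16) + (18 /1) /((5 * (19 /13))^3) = 2.67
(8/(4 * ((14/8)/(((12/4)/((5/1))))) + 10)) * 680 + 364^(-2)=33266689/132496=251.08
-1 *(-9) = 9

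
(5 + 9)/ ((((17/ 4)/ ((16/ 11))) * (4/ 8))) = 1792/ 187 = 9.58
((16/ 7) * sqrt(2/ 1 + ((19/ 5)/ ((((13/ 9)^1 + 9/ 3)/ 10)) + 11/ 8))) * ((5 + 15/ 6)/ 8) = 9 * sqrt(530)/ 28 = 7.40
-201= -201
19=19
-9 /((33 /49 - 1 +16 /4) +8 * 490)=-441 /192260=-0.00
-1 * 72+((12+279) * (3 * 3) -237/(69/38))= 55579/23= 2416.48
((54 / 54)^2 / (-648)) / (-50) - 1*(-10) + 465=15390001 / 32400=475.00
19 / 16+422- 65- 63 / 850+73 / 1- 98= 2265171 / 6800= 333.11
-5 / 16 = -0.31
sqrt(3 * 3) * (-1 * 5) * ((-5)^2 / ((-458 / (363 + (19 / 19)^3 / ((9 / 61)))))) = 208000 / 687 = 302.77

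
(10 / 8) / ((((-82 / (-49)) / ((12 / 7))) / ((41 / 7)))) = 15 / 2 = 7.50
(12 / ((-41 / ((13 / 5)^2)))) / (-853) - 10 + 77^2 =5175131703 / 874325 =5919.00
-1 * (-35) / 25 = 7 / 5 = 1.40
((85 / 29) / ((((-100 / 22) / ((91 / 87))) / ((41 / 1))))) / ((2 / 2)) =-697697 / 25230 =-27.65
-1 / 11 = -0.09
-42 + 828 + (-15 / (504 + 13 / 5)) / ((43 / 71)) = 85605009 / 108919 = 785.95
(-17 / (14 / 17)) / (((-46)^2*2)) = -289 / 59248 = -0.00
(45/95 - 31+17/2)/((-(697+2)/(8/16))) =279/17708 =0.02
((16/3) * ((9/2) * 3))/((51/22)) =528/17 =31.06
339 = 339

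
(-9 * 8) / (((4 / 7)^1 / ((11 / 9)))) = -154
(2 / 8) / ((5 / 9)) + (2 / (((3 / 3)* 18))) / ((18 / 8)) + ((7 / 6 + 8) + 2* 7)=38339 / 1620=23.67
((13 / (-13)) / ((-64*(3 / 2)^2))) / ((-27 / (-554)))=277 / 1944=0.14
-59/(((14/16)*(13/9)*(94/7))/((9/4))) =-4779/611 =-7.82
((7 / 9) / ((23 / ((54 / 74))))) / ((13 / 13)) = 21 / 851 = 0.02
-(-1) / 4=0.25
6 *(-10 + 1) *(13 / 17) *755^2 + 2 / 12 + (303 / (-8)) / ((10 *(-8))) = -768302475107 / 32640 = -23538678.77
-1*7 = -7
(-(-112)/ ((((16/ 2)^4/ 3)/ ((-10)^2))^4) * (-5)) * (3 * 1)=-3322265625/ 68719476736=-0.05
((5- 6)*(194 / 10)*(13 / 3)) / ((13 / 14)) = -1358 / 15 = -90.53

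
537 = 537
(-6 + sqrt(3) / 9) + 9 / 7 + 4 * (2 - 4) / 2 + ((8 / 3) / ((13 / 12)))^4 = 28.19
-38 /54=-19 /27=-0.70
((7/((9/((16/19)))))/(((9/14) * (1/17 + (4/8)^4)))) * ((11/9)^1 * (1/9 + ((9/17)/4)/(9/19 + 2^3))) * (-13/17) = -145448576/146225007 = -0.99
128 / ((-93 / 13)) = -1664 / 93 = -17.89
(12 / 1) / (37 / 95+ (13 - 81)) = -380 / 2141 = -0.18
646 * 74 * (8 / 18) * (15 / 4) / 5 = 47804 / 3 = 15934.67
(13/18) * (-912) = -1976/3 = -658.67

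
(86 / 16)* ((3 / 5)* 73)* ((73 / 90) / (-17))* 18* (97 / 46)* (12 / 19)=-200045331 / 742900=-269.28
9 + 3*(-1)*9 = -18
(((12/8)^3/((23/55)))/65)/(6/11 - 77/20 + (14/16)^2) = -4840/98969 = -0.05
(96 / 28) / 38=12 / 133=0.09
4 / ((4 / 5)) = 5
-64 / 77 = -0.83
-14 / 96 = -7 / 48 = -0.15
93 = 93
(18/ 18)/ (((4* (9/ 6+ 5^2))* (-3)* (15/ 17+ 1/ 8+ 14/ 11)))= -748/ 542349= -0.00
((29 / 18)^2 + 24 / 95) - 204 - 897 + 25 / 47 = -1587882623 / 1446660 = -1097.62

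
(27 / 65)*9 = 243 / 65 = 3.74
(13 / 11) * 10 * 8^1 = 1040 / 11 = 94.55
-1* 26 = -26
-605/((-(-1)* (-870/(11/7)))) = 1331/1218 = 1.09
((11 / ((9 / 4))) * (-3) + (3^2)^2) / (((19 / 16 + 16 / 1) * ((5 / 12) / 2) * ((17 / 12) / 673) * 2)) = 102855936 / 23375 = 4400.25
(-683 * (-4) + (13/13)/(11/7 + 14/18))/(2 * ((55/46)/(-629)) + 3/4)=3661.80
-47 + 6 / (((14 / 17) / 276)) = 13747 / 7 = 1963.86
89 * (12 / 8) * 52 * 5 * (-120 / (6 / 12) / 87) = -2776800 / 29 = -95751.72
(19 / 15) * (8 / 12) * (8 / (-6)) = -152 / 135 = -1.13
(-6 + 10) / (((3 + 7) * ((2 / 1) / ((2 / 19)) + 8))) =2 / 135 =0.01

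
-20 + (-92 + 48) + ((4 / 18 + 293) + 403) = 5690 / 9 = 632.22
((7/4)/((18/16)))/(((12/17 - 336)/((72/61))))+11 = 955699/86925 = 10.99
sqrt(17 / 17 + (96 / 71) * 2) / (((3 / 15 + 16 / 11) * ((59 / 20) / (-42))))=-6600 * sqrt(18673) / 54457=-16.56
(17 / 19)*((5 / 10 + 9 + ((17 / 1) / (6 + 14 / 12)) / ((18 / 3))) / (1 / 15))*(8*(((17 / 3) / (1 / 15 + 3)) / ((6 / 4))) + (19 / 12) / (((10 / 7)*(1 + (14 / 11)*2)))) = 1350.33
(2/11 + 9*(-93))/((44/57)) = -524685/484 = -1084.06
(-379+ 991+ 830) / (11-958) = -1442 / 947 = -1.52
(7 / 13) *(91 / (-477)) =-49 / 477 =-0.10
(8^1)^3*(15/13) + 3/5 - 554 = 2429/65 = 37.37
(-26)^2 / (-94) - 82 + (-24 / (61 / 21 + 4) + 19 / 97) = -61128731 / 661055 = -92.47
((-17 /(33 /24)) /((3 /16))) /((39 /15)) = -10880 /429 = -25.36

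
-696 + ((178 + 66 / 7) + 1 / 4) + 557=1363 / 28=48.68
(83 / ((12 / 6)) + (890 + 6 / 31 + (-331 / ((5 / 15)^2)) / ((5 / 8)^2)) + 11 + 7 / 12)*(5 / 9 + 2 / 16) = -3045426293 / 669600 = -4548.13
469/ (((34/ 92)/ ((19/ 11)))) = 409906/ 187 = 2192.01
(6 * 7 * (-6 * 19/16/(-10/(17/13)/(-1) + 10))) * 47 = -318801/400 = -797.00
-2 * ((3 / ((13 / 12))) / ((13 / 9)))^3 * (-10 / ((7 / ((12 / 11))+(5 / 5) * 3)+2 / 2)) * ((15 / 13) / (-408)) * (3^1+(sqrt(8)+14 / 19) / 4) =-12346437312 / 101338854955-102036672 * sqrt(2) / 5333623945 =-0.15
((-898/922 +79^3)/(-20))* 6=-68187159/461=-147911.41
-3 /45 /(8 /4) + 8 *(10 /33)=263 /110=2.39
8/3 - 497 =-1483/3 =-494.33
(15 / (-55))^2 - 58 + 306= 30017 / 121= 248.07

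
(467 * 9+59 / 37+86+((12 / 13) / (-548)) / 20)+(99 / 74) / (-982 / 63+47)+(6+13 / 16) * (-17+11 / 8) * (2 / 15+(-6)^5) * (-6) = -103533915953597037 / 20865626080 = -4961936.71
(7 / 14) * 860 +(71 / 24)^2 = 252721 / 576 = 438.75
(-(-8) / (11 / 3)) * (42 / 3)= 336 / 11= 30.55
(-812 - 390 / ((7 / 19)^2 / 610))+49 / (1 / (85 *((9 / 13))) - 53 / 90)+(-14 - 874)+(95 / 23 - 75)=-49434400784 / 28175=-1754548.39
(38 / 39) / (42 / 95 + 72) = 1805 / 134199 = 0.01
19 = 19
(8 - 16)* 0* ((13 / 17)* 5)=0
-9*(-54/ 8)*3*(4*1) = 729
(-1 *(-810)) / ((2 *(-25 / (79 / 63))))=-711 / 35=-20.31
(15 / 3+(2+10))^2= 289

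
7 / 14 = 1 / 2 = 0.50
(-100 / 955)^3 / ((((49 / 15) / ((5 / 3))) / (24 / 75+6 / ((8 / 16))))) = -352000 / 48775097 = -0.01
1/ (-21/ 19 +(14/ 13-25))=-247/ 6182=-0.04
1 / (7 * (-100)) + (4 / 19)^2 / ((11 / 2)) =0.01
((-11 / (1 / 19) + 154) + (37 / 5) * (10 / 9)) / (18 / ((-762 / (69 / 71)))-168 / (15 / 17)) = 18980785 / 77266971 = 0.25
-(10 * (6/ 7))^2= -3600/ 49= -73.47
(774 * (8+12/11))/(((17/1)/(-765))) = -3483000/11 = -316636.36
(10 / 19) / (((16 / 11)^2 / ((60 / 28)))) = 9075 / 17024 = 0.53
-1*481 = -481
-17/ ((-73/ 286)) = 66.60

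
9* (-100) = -900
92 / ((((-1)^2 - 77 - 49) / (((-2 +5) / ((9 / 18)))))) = -552 / 125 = -4.42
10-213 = -203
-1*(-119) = 119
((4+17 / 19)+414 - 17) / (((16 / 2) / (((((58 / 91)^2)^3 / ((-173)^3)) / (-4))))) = 9084141758312 / 55865059321329437543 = 0.00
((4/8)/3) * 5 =5/6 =0.83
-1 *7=-7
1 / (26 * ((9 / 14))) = 7 / 117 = 0.06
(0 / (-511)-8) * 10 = -80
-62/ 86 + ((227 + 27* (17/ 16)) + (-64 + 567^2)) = 321679.97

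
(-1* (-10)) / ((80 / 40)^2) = 5 / 2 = 2.50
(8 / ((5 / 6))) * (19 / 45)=304 / 75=4.05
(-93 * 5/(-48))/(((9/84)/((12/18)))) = 1085/18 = 60.28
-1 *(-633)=633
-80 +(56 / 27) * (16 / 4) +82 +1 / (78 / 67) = 7831 / 702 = 11.16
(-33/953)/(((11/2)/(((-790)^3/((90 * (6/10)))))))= 493039000/8577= 57483.85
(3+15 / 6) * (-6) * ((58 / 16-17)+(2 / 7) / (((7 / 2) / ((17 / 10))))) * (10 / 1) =856119 / 196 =4367.95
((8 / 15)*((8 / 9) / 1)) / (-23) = -64 / 3105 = -0.02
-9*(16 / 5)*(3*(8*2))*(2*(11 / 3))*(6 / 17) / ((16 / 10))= -38016 / 17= -2236.24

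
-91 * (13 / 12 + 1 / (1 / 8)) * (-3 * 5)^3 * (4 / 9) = 1239875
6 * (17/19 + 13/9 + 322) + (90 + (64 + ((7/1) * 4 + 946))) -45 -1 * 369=151622/57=2660.04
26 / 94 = 0.28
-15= -15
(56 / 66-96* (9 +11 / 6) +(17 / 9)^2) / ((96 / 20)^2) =-23067625 / 513216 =-44.95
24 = 24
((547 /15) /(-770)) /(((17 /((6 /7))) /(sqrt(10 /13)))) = -547 * sqrt(130) /2977975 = -0.00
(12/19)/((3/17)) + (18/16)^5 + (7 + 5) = 10821259/622592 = 17.38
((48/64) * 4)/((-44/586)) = -879/22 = -39.95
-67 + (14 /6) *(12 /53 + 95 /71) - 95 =-1787609 /11289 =-158.35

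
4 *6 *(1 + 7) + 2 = 194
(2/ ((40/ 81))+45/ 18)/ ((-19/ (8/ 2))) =-131/ 95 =-1.38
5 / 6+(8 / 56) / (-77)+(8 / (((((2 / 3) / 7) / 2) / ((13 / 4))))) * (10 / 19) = 17708731 / 61446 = 288.20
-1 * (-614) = 614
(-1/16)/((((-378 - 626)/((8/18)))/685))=685/36144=0.02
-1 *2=-2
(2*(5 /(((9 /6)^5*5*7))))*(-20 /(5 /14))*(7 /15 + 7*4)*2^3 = -1748992 /3645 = -479.83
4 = 4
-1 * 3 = -3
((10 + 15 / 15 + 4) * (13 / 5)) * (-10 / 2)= -195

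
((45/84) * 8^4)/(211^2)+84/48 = 2242969/1246588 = 1.80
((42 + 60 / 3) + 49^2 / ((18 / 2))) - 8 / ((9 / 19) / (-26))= 6911 / 9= 767.89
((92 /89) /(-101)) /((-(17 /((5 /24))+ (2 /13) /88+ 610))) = 263120 /17780071209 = 0.00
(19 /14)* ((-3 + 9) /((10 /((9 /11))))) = 513 /770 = 0.67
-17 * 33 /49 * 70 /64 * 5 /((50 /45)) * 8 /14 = -25245 /784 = -32.20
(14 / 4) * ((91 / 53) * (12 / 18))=637 / 159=4.01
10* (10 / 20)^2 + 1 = 7 / 2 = 3.50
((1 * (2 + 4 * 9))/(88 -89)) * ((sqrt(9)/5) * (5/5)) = -114/5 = -22.80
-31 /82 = -0.38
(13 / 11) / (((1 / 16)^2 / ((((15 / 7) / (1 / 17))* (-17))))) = -14426880 / 77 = -187362.08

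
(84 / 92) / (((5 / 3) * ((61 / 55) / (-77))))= -53361 / 1403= -38.03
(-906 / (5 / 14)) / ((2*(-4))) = 3171 / 10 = 317.10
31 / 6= 5.17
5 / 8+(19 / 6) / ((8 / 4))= 53 / 24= 2.21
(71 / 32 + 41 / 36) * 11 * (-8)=-295.47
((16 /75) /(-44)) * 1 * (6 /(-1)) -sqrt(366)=8 /275 -sqrt(366)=-19.10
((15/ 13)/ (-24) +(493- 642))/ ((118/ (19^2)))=-5595861/ 12272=-455.99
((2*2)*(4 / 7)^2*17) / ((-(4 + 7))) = -1088 / 539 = -2.02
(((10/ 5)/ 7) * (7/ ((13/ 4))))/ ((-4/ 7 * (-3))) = 14/ 39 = 0.36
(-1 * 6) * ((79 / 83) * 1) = -474 / 83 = -5.71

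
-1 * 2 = -2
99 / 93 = 33 / 31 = 1.06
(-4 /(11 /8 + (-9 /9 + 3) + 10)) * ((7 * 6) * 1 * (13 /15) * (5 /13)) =-448 /107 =-4.19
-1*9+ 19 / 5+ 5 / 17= -417 / 85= -4.91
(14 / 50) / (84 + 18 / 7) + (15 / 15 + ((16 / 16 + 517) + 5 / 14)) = 27539084 / 53025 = 519.36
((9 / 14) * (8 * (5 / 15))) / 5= 12 / 35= 0.34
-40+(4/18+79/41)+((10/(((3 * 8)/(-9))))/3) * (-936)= 417763/369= 1132.15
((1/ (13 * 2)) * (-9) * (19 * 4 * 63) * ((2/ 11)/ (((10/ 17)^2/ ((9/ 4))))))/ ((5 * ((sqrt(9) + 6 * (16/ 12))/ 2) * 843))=-9340191/ 110503250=-0.08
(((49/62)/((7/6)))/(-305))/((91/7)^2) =-21/1597895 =-0.00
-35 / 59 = -0.59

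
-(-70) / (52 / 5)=6.73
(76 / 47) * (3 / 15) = 76 / 235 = 0.32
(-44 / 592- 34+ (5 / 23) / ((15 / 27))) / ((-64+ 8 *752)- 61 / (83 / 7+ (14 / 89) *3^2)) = -948098733 / 167405605340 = -0.01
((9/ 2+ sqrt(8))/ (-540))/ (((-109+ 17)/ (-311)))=-311/ 11040 - 311 * sqrt(2)/ 24840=-0.05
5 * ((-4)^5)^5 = -5629499534213120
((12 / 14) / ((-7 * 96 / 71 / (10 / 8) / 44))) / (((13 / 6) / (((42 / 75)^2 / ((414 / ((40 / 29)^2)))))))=-0.00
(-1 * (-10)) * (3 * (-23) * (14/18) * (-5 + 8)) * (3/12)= -805/2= -402.50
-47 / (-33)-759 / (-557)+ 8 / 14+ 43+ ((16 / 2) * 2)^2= 38903539 / 128667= 302.36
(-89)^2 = 7921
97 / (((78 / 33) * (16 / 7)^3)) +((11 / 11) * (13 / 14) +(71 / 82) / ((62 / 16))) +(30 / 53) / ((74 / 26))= 4.79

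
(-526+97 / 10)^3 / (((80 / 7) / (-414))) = 199422777467403 / 40000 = 4985569436.69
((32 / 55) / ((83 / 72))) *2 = 4608 / 4565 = 1.01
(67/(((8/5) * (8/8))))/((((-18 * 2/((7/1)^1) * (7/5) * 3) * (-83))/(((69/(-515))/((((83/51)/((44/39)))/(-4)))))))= 1440835/166038678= 0.01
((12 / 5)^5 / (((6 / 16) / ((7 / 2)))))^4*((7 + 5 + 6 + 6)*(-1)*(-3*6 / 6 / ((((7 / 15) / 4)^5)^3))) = 13440983703421000919824010562551830020096 / 6179146071875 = 2175217019807798297877815000.00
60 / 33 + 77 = 867 / 11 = 78.82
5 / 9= 0.56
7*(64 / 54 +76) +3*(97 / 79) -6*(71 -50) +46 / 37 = 33085505 / 78921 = 419.22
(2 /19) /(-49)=-2 /931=-0.00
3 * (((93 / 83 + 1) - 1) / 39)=93 / 1079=0.09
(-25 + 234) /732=209 /732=0.29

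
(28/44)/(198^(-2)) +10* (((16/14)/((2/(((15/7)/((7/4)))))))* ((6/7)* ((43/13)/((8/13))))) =59977548/2401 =24980.24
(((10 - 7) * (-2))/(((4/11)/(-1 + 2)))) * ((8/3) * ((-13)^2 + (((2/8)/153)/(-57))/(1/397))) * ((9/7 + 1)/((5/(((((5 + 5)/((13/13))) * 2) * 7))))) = -4150079296/8721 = -475871.95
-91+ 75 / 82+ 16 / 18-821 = -671725 / 738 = -910.20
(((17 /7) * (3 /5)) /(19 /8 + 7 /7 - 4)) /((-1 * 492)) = 0.00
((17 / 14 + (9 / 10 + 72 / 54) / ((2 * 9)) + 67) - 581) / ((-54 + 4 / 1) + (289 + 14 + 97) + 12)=-1937861 / 1368360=-1.42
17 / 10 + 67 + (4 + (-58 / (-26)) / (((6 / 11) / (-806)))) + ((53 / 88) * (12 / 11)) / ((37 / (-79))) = -216577304 / 67155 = -3225.04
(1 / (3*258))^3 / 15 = 1 / 6955272360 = 0.00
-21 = -21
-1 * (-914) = 914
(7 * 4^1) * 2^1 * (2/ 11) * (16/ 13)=1792/ 143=12.53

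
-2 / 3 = -0.67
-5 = -5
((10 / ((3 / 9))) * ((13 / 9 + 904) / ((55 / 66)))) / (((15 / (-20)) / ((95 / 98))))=-6193240 / 147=-42130.88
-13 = -13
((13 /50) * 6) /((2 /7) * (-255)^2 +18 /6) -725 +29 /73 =-57335290157 /79126525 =-724.60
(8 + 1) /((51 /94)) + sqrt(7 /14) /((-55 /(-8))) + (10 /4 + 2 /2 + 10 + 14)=4* sqrt(2) /55 + 1499 /34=44.19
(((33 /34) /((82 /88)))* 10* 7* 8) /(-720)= -1694 /2091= -0.81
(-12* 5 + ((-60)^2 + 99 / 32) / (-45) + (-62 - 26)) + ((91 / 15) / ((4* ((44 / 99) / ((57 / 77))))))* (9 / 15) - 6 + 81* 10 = 5081533 / 8800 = 577.45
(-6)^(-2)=1/ 36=0.03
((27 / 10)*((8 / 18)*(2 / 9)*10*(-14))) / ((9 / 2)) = -224 / 27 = -8.30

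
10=10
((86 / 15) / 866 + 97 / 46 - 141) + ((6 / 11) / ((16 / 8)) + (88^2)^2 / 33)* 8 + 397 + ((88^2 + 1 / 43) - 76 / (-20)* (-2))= 14546066.05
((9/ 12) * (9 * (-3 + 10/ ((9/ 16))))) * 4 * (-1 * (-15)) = 5985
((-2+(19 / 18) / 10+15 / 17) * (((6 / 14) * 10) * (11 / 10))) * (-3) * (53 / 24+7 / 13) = 29195419 / 742560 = 39.32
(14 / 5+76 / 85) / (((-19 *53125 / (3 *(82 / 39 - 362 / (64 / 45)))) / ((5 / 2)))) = 49459867 / 7138300000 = 0.01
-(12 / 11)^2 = -144 / 121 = -1.19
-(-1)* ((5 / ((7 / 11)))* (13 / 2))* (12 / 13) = 330 / 7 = 47.14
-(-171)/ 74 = 171/ 74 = 2.31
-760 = -760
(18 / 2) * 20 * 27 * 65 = 315900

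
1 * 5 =5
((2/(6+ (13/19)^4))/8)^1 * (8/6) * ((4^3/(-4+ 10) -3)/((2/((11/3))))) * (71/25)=2340956123/1094157450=2.14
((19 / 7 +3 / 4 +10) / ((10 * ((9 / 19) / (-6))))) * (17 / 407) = -121771 / 170940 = -0.71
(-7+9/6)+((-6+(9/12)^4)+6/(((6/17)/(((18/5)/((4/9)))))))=161941/1280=126.52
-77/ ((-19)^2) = -77/ 361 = -0.21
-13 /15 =-0.87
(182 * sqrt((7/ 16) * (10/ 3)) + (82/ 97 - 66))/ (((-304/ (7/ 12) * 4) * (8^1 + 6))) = 395/ 176928 - 91 * sqrt(210)/ 175104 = -0.01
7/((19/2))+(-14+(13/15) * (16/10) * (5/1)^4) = 48644/57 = 853.40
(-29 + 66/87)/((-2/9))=7371/58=127.09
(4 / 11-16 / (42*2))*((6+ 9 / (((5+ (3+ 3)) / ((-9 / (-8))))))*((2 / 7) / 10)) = 29 / 847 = 0.03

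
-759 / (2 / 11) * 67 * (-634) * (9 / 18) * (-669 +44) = -110827756875 / 2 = -55413878437.50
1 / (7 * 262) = 1 / 1834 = 0.00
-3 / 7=-0.43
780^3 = 474552000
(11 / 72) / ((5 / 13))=143 / 360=0.40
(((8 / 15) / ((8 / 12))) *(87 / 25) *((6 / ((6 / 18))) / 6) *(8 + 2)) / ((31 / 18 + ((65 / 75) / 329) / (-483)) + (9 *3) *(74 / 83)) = 18359479152 / 5670183115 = 3.24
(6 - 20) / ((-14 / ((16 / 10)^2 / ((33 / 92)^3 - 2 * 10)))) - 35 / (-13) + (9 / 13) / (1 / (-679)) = -2360843182116 / 5049792475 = -467.51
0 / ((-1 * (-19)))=0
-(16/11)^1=-16/11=-1.45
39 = 39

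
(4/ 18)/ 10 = 1/ 45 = 0.02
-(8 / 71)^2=-64 / 5041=-0.01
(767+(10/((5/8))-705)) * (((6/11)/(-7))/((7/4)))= -1872/539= -3.47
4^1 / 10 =2 / 5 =0.40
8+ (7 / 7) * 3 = 11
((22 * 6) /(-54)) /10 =-11 /45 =-0.24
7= 7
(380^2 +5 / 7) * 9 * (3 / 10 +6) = 16375041 / 2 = 8187520.50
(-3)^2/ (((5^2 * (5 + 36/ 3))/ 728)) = 6552/ 425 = 15.42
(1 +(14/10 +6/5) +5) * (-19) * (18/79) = -14706/395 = -37.23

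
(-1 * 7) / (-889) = 1 / 127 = 0.01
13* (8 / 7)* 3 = 312 / 7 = 44.57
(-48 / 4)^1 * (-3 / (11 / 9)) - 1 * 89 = -655 / 11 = -59.55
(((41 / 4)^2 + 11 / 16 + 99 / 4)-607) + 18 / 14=-475.21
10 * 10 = 100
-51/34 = -3/2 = -1.50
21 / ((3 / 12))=84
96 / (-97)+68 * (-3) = -204.99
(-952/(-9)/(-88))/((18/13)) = -1547/1782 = -0.87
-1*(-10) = 10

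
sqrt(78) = 8.83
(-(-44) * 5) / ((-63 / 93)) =-6820 / 21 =-324.76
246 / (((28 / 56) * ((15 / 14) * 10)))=45.92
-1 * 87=-87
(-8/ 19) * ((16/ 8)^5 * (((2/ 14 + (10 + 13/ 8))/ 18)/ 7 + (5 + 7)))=-1365296/ 8379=-162.94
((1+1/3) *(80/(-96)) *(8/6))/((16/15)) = -25/18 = -1.39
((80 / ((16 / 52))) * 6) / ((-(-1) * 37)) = 1560 / 37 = 42.16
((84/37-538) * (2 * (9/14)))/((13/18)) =-3211164/3367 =-953.72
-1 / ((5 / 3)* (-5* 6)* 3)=1 / 150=0.01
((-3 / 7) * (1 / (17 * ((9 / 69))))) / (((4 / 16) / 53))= -4876 / 119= -40.97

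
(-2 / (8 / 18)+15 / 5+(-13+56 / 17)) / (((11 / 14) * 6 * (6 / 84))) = -6223 / 187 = -33.28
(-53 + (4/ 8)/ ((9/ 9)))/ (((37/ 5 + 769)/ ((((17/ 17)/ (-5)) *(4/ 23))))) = 35/ 14881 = 0.00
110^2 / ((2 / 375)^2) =425390625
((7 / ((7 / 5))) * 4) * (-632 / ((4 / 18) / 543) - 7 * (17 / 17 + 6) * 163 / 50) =-154445174 / 5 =-30889034.80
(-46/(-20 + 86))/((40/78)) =-299/220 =-1.36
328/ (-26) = -164/ 13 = -12.62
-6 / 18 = -1 / 3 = -0.33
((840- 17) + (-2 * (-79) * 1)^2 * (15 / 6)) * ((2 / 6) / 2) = 63233 / 6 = 10538.83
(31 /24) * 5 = 155 /24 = 6.46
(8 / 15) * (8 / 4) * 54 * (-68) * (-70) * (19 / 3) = 1736448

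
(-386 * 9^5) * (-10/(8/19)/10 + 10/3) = -87372837/4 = -21843209.25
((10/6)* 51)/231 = 85/231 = 0.37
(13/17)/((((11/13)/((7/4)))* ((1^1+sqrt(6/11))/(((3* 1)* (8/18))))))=1183/255 - 1183* sqrt(66)/2805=1.21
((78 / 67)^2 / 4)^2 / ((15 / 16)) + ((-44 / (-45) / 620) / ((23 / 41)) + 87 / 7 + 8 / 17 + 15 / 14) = 14.10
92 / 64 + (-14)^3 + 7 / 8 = -43867 / 16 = -2741.69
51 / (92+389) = 51 / 481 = 0.11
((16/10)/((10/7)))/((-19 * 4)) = -0.01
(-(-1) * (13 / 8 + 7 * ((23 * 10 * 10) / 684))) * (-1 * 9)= -34423 / 152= -226.47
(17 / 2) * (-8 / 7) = -68 / 7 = -9.71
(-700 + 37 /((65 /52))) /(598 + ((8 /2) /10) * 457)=-419 /488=-0.86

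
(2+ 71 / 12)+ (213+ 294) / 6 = 1109 / 12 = 92.42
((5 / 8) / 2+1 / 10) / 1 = 33 / 80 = 0.41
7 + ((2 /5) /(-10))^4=7.00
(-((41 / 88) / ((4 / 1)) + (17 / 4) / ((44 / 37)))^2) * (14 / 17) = -11811807 / 1053184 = -11.22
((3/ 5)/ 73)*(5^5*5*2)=18750/ 73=256.85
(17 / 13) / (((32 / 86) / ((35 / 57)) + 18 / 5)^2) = 1540217 / 20835828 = 0.07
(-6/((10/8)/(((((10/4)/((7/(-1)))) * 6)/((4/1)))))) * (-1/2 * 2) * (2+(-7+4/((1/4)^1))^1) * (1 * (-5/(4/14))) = 495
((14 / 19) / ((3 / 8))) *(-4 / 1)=-448 / 57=-7.86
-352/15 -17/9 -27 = -2356/45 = -52.36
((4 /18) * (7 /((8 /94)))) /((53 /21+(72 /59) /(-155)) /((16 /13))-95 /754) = 63519779960 /6666230019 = 9.53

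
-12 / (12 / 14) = -14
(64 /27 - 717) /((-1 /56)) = 1080520 /27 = 40019.26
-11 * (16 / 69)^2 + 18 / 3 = 25750 / 4761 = 5.41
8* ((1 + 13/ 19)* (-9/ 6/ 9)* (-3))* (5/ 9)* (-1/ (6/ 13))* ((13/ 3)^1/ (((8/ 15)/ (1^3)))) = -33800/ 513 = -65.89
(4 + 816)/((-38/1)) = -410/19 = -21.58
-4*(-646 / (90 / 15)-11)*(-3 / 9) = -1424 / 9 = -158.22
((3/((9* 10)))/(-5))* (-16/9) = 8/675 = 0.01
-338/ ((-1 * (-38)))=-169/ 19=-8.89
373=373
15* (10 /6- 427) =-6380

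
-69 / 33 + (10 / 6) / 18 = -1187 / 594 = -2.00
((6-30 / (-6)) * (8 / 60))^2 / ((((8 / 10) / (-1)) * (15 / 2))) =-242 / 675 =-0.36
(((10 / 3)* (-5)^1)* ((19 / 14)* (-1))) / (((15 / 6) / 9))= 570 / 7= 81.43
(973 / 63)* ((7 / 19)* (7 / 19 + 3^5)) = 4499152 / 3249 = 1384.78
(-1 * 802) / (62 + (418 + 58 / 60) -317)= -24060 / 4919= -4.89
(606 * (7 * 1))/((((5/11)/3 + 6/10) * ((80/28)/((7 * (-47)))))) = -161193879/248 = -649975.32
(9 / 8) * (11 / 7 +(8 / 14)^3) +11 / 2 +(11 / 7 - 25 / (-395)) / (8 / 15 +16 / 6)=1731741 / 216776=7.99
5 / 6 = 0.83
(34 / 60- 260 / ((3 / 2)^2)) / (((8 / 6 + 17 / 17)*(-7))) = 10349 / 1470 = 7.04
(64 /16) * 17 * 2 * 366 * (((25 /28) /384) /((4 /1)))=25925 /896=28.93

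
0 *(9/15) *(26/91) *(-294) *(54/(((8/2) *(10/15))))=0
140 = 140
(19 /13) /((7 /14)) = 38 /13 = 2.92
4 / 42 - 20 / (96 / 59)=-683 / 56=-12.20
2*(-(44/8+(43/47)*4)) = -861/47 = -18.32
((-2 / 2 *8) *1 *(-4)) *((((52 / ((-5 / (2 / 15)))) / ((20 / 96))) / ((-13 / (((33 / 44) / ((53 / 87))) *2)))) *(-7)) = -1870848 / 6625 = -282.39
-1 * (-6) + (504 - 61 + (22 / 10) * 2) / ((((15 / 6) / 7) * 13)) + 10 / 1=36518 / 325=112.36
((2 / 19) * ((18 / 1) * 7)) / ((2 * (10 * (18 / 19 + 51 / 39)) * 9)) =91 / 2785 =0.03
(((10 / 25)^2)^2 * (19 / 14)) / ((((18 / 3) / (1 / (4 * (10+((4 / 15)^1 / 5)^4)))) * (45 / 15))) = 5625 / 116570818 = 0.00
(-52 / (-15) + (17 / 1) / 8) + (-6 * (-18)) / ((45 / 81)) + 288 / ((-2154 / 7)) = 8575321 / 43080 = 199.06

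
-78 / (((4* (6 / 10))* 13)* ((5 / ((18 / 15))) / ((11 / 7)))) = -33 / 35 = -0.94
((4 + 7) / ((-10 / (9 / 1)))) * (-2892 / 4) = 71577 / 10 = 7157.70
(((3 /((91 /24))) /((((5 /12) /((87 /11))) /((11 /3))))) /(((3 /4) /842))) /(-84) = -2344128 /3185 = -735.99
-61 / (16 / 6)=-183 / 8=-22.88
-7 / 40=-0.18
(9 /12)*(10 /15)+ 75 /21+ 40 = 617 /14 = 44.07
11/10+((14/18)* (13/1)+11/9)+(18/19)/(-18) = 7057/570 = 12.38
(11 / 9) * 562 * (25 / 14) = 1226.59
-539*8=-4312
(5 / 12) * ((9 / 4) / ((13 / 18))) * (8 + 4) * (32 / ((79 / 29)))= 187920 / 1027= 182.98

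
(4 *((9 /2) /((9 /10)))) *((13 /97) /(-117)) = -20 /873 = -0.02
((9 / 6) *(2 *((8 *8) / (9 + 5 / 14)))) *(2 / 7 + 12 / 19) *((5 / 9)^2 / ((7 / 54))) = 44.81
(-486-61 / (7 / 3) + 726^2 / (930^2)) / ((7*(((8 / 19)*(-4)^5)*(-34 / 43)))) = -35142085873 / 163945062400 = -0.21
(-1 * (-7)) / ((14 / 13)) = 13 / 2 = 6.50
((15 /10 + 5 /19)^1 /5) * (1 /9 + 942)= 568093 /1710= 332.22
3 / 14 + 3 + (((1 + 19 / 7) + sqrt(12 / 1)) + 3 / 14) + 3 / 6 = 2 * sqrt(3) + 107 / 14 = 11.11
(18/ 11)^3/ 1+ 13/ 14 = 98951/ 18634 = 5.31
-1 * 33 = -33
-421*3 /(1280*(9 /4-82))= 1263 /102080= 0.01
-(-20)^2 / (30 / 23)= -920 / 3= -306.67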